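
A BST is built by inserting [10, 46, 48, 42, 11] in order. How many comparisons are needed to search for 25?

Search path for 25: 10 -> 46 -> 42 -> 11
Found: False
Comparisons: 4


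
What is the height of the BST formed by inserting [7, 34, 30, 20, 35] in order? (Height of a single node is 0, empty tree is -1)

Insertion order: [7, 34, 30, 20, 35]
Tree (level-order array): [7, None, 34, 30, 35, 20]
Compute height bottom-up (empty subtree = -1):
  height(20) = 1 + max(-1, -1) = 0
  height(30) = 1 + max(0, -1) = 1
  height(35) = 1 + max(-1, -1) = 0
  height(34) = 1 + max(1, 0) = 2
  height(7) = 1 + max(-1, 2) = 3
Height = 3


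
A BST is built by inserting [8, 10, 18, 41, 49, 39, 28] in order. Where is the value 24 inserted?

Starting tree (level order): [8, None, 10, None, 18, None, 41, 39, 49, 28]
Insertion path: 8 -> 10 -> 18 -> 41 -> 39 -> 28
Result: insert 24 as left child of 28
Final tree (level order): [8, None, 10, None, 18, None, 41, 39, 49, 28, None, None, None, 24]


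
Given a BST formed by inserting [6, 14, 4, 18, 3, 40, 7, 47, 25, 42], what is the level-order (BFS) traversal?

Tree insertion order: [6, 14, 4, 18, 3, 40, 7, 47, 25, 42]
Tree (level-order array): [6, 4, 14, 3, None, 7, 18, None, None, None, None, None, 40, 25, 47, None, None, 42]
BFS from the root, enqueuing left then right child of each popped node:
  queue [6] -> pop 6, enqueue [4, 14], visited so far: [6]
  queue [4, 14] -> pop 4, enqueue [3], visited so far: [6, 4]
  queue [14, 3] -> pop 14, enqueue [7, 18], visited so far: [6, 4, 14]
  queue [3, 7, 18] -> pop 3, enqueue [none], visited so far: [6, 4, 14, 3]
  queue [7, 18] -> pop 7, enqueue [none], visited so far: [6, 4, 14, 3, 7]
  queue [18] -> pop 18, enqueue [40], visited so far: [6, 4, 14, 3, 7, 18]
  queue [40] -> pop 40, enqueue [25, 47], visited so far: [6, 4, 14, 3, 7, 18, 40]
  queue [25, 47] -> pop 25, enqueue [none], visited so far: [6, 4, 14, 3, 7, 18, 40, 25]
  queue [47] -> pop 47, enqueue [42], visited so far: [6, 4, 14, 3, 7, 18, 40, 25, 47]
  queue [42] -> pop 42, enqueue [none], visited so far: [6, 4, 14, 3, 7, 18, 40, 25, 47, 42]
Result: [6, 4, 14, 3, 7, 18, 40, 25, 47, 42]


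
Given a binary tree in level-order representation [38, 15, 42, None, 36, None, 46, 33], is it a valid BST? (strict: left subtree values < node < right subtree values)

Level-order array: [38, 15, 42, None, 36, None, 46, 33]
Validate using subtree bounds (lo, hi): at each node, require lo < value < hi,
then recurse left with hi=value and right with lo=value.
Preorder trace (stopping at first violation):
  at node 38 with bounds (-inf, +inf): OK
  at node 15 with bounds (-inf, 38): OK
  at node 36 with bounds (15, 38): OK
  at node 33 with bounds (15, 36): OK
  at node 42 with bounds (38, +inf): OK
  at node 46 with bounds (42, +inf): OK
No violation found at any node.
Result: Valid BST


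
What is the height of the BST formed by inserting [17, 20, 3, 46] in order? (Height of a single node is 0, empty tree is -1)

Insertion order: [17, 20, 3, 46]
Tree (level-order array): [17, 3, 20, None, None, None, 46]
Compute height bottom-up (empty subtree = -1):
  height(3) = 1 + max(-1, -1) = 0
  height(46) = 1 + max(-1, -1) = 0
  height(20) = 1 + max(-1, 0) = 1
  height(17) = 1 + max(0, 1) = 2
Height = 2


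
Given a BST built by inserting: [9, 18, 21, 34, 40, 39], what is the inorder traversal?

Tree insertion order: [9, 18, 21, 34, 40, 39]
Tree (level-order array): [9, None, 18, None, 21, None, 34, None, 40, 39]
Inorder traversal: [9, 18, 21, 34, 39, 40]


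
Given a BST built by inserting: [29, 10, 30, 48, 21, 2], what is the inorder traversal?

Tree insertion order: [29, 10, 30, 48, 21, 2]
Tree (level-order array): [29, 10, 30, 2, 21, None, 48]
Inorder traversal: [2, 10, 21, 29, 30, 48]


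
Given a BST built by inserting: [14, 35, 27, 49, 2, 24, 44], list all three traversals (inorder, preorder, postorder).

Tree insertion order: [14, 35, 27, 49, 2, 24, 44]
Tree (level-order array): [14, 2, 35, None, None, 27, 49, 24, None, 44]
Inorder (L, root, R): [2, 14, 24, 27, 35, 44, 49]
Preorder (root, L, R): [14, 2, 35, 27, 24, 49, 44]
Postorder (L, R, root): [2, 24, 27, 44, 49, 35, 14]


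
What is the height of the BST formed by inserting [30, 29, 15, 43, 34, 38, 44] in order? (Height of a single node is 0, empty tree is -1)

Insertion order: [30, 29, 15, 43, 34, 38, 44]
Tree (level-order array): [30, 29, 43, 15, None, 34, 44, None, None, None, 38]
Compute height bottom-up (empty subtree = -1):
  height(15) = 1 + max(-1, -1) = 0
  height(29) = 1 + max(0, -1) = 1
  height(38) = 1 + max(-1, -1) = 0
  height(34) = 1 + max(-1, 0) = 1
  height(44) = 1 + max(-1, -1) = 0
  height(43) = 1 + max(1, 0) = 2
  height(30) = 1 + max(1, 2) = 3
Height = 3


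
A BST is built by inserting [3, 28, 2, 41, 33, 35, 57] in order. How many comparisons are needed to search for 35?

Search path for 35: 3 -> 28 -> 41 -> 33 -> 35
Found: True
Comparisons: 5


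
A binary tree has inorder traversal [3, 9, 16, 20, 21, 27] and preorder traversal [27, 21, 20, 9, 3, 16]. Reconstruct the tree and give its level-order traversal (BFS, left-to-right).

Inorder:  [3, 9, 16, 20, 21, 27]
Preorder: [27, 21, 20, 9, 3, 16]
Algorithm: preorder visits root first, so consume preorder in order;
for each root, split the current inorder slice at that value into
left-subtree inorder and right-subtree inorder, then recurse.
Recursive splits:
  root=27; inorder splits into left=[3, 9, 16, 20, 21], right=[]
  root=21; inorder splits into left=[3, 9, 16, 20], right=[]
  root=20; inorder splits into left=[3, 9, 16], right=[]
  root=9; inorder splits into left=[3], right=[16]
  root=3; inorder splits into left=[], right=[]
  root=16; inorder splits into left=[], right=[]
Reconstructed level-order: [27, 21, 20, 9, 3, 16]


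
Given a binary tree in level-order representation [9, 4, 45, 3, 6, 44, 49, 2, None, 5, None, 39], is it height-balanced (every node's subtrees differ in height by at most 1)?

Tree (level-order array): [9, 4, 45, 3, 6, 44, 49, 2, None, 5, None, 39]
Definition: a tree is height-balanced if, at every node, |h(left) - h(right)| <= 1 (empty subtree has height -1).
Bottom-up per-node check:
  node 2: h_left=-1, h_right=-1, diff=0 [OK], height=0
  node 3: h_left=0, h_right=-1, diff=1 [OK], height=1
  node 5: h_left=-1, h_right=-1, diff=0 [OK], height=0
  node 6: h_left=0, h_right=-1, diff=1 [OK], height=1
  node 4: h_left=1, h_right=1, diff=0 [OK], height=2
  node 39: h_left=-1, h_right=-1, diff=0 [OK], height=0
  node 44: h_left=0, h_right=-1, diff=1 [OK], height=1
  node 49: h_left=-1, h_right=-1, diff=0 [OK], height=0
  node 45: h_left=1, h_right=0, diff=1 [OK], height=2
  node 9: h_left=2, h_right=2, diff=0 [OK], height=3
All nodes satisfy the balance condition.
Result: Balanced


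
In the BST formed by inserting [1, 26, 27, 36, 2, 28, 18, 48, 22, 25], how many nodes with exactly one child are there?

Tree built from: [1, 26, 27, 36, 2, 28, 18, 48, 22, 25]
Tree (level-order array): [1, None, 26, 2, 27, None, 18, None, 36, None, 22, 28, 48, None, 25]
Rule: These are nodes with exactly 1 non-null child.
Per-node child counts:
  node 1: 1 child(ren)
  node 26: 2 child(ren)
  node 2: 1 child(ren)
  node 18: 1 child(ren)
  node 22: 1 child(ren)
  node 25: 0 child(ren)
  node 27: 1 child(ren)
  node 36: 2 child(ren)
  node 28: 0 child(ren)
  node 48: 0 child(ren)
Matching nodes: [1, 2, 18, 22, 27]
Count of nodes with exactly one child: 5


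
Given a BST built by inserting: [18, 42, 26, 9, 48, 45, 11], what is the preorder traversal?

Tree insertion order: [18, 42, 26, 9, 48, 45, 11]
Tree (level-order array): [18, 9, 42, None, 11, 26, 48, None, None, None, None, 45]
Preorder traversal: [18, 9, 11, 42, 26, 48, 45]


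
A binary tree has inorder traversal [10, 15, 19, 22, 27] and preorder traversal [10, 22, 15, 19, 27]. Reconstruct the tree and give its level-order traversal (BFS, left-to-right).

Inorder:  [10, 15, 19, 22, 27]
Preorder: [10, 22, 15, 19, 27]
Algorithm: preorder visits root first, so consume preorder in order;
for each root, split the current inorder slice at that value into
left-subtree inorder and right-subtree inorder, then recurse.
Recursive splits:
  root=10; inorder splits into left=[], right=[15, 19, 22, 27]
  root=22; inorder splits into left=[15, 19], right=[27]
  root=15; inorder splits into left=[], right=[19]
  root=19; inorder splits into left=[], right=[]
  root=27; inorder splits into left=[], right=[]
Reconstructed level-order: [10, 22, 15, 27, 19]


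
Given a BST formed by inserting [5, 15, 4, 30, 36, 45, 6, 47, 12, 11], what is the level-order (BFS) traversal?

Tree insertion order: [5, 15, 4, 30, 36, 45, 6, 47, 12, 11]
Tree (level-order array): [5, 4, 15, None, None, 6, 30, None, 12, None, 36, 11, None, None, 45, None, None, None, 47]
BFS from the root, enqueuing left then right child of each popped node:
  queue [5] -> pop 5, enqueue [4, 15], visited so far: [5]
  queue [4, 15] -> pop 4, enqueue [none], visited so far: [5, 4]
  queue [15] -> pop 15, enqueue [6, 30], visited so far: [5, 4, 15]
  queue [6, 30] -> pop 6, enqueue [12], visited so far: [5, 4, 15, 6]
  queue [30, 12] -> pop 30, enqueue [36], visited so far: [5, 4, 15, 6, 30]
  queue [12, 36] -> pop 12, enqueue [11], visited so far: [5, 4, 15, 6, 30, 12]
  queue [36, 11] -> pop 36, enqueue [45], visited so far: [5, 4, 15, 6, 30, 12, 36]
  queue [11, 45] -> pop 11, enqueue [none], visited so far: [5, 4, 15, 6, 30, 12, 36, 11]
  queue [45] -> pop 45, enqueue [47], visited so far: [5, 4, 15, 6, 30, 12, 36, 11, 45]
  queue [47] -> pop 47, enqueue [none], visited so far: [5, 4, 15, 6, 30, 12, 36, 11, 45, 47]
Result: [5, 4, 15, 6, 30, 12, 36, 11, 45, 47]


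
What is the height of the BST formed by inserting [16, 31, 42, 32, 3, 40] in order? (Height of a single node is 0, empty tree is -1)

Insertion order: [16, 31, 42, 32, 3, 40]
Tree (level-order array): [16, 3, 31, None, None, None, 42, 32, None, None, 40]
Compute height bottom-up (empty subtree = -1):
  height(3) = 1 + max(-1, -1) = 0
  height(40) = 1 + max(-1, -1) = 0
  height(32) = 1 + max(-1, 0) = 1
  height(42) = 1 + max(1, -1) = 2
  height(31) = 1 + max(-1, 2) = 3
  height(16) = 1 + max(0, 3) = 4
Height = 4


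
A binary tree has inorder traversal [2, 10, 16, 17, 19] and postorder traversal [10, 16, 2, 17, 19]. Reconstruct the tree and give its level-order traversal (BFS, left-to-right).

Inorder:   [2, 10, 16, 17, 19]
Postorder: [10, 16, 2, 17, 19]
Algorithm: postorder visits root last, so walk postorder right-to-left;
each value is the root of the current inorder slice — split it at that
value, recurse on the right subtree first, then the left.
Recursive splits:
  root=19; inorder splits into left=[2, 10, 16, 17], right=[]
  root=17; inorder splits into left=[2, 10, 16], right=[]
  root=2; inorder splits into left=[], right=[10, 16]
  root=16; inorder splits into left=[10], right=[]
  root=10; inorder splits into left=[], right=[]
Reconstructed level-order: [19, 17, 2, 16, 10]


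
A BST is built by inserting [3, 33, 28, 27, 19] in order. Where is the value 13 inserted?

Starting tree (level order): [3, None, 33, 28, None, 27, None, 19]
Insertion path: 3 -> 33 -> 28 -> 27 -> 19
Result: insert 13 as left child of 19
Final tree (level order): [3, None, 33, 28, None, 27, None, 19, None, 13]


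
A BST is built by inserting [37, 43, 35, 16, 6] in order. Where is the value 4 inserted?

Starting tree (level order): [37, 35, 43, 16, None, None, None, 6]
Insertion path: 37 -> 35 -> 16 -> 6
Result: insert 4 as left child of 6
Final tree (level order): [37, 35, 43, 16, None, None, None, 6, None, 4]


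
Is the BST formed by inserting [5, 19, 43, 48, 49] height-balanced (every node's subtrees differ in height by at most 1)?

Tree (level-order array): [5, None, 19, None, 43, None, 48, None, 49]
Definition: a tree is height-balanced if, at every node, |h(left) - h(right)| <= 1 (empty subtree has height -1).
Bottom-up per-node check:
  node 49: h_left=-1, h_right=-1, diff=0 [OK], height=0
  node 48: h_left=-1, h_right=0, diff=1 [OK], height=1
  node 43: h_left=-1, h_right=1, diff=2 [FAIL (|-1-1|=2 > 1)], height=2
  node 19: h_left=-1, h_right=2, diff=3 [FAIL (|-1-2|=3 > 1)], height=3
  node 5: h_left=-1, h_right=3, diff=4 [FAIL (|-1-3|=4 > 1)], height=4
Node 43 violates the condition: |-1 - 1| = 2 > 1.
Result: Not balanced


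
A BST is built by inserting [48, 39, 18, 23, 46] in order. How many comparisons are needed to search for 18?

Search path for 18: 48 -> 39 -> 18
Found: True
Comparisons: 3


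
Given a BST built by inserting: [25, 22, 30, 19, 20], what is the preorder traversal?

Tree insertion order: [25, 22, 30, 19, 20]
Tree (level-order array): [25, 22, 30, 19, None, None, None, None, 20]
Preorder traversal: [25, 22, 19, 20, 30]


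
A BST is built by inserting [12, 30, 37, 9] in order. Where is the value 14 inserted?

Starting tree (level order): [12, 9, 30, None, None, None, 37]
Insertion path: 12 -> 30
Result: insert 14 as left child of 30
Final tree (level order): [12, 9, 30, None, None, 14, 37]


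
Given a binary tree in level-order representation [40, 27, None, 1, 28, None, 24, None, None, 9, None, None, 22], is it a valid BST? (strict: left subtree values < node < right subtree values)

Level-order array: [40, 27, None, 1, 28, None, 24, None, None, 9, None, None, 22]
Validate using subtree bounds (lo, hi): at each node, require lo < value < hi,
then recurse left with hi=value and right with lo=value.
Preorder trace (stopping at first violation):
  at node 40 with bounds (-inf, +inf): OK
  at node 27 with bounds (-inf, 40): OK
  at node 1 with bounds (-inf, 27): OK
  at node 24 with bounds (1, 27): OK
  at node 9 with bounds (1, 24): OK
  at node 22 with bounds (9, 24): OK
  at node 28 with bounds (27, 40): OK
No violation found at any node.
Result: Valid BST


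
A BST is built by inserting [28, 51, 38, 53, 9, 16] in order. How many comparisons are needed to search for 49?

Search path for 49: 28 -> 51 -> 38
Found: False
Comparisons: 3


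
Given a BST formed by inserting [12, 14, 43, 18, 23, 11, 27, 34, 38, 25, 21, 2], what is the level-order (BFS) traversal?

Tree insertion order: [12, 14, 43, 18, 23, 11, 27, 34, 38, 25, 21, 2]
Tree (level-order array): [12, 11, 14, 2, None, None, 43, None, None, 18, None, None, 23, 21, 27, None, None, 25, 34, None, None, None, 38]
BFS from the root, enqueuing left then right child of each popped node:
  queue [12] -> pop 12, enqueue [11, 14], visited so far: [12]
  queue [11, 14] -> pop 11, enqueue [2], visited so far: [12, 11]
  queue [14, 2] -> pop 14, enqueue [43], visited so far: [12, 11, 14]
  queue [2, 43] -> pop 2, enqueue [none], visited so far: [12, 11, 14, 2]
  queue [43] -> pop 43, enqueue [18], visited so far: [12, 11, 14, 2, 43]
  queue [18] -> pop 18, enqueue [23], visited so far: [12, 11, 14, 2, 43, 18]
  queue [23] -> pop 23, enqueue [21, 27], visited so far: [12, 11, 14, 2, 43, 18, 23]
  queue [21, 27] -> pop 21, enqueue [none], visited so far: [12, 11, 14, 2, 43, 18, 23, 21]
  queue [27] -> pop 27, enqueue [25, 34], visited so far: [12, 11, 14, 2, 43, 18, 23, 21, 27]
  queue [25, 34] -> pop 25, enqueue [none], visited so far: [12, 11, 14, 2, 43, 18, 23, 21, 27, 25]
  queue [34] -> pop 34, enqueue [38], visited so far: [12, 11, 14, 2, 43, 18, 23, 21, 27, 25, 34]
  queue [38] -> pop 38, enqueue [none], visited so far: [12, 11, 14, 2, 43, 18, 23, 21, 27, 25, 34, 38]
Result: [12, 11, 14, 2, 43, 18, 23, 21, 27, 25, 34, 38]


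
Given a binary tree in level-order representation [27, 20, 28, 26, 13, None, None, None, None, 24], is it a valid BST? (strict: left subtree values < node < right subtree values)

Level-order array: [27, 20, 28, 26, 13, None, None, None, None, 24]
Validate using subtree bounds (lo, hi): at each node, require lo < value < hi,
then recurse left with hi=value and right with lo=value.
Preorder trace (stopping at first violation):
  at node 27 with bounds (-inf, +inf): OK
  at node 20 with bounds (-inf, 27): OK
  at node 26 with bounds (-inf, 20): VIOLATION
Node 26 violates its bound: not (-inf < 26 < 20).
Result: Not a valid BST


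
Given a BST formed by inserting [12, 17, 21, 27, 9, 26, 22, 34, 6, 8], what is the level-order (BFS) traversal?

Tree insertion order: [12, 17, 21, 27, 9, 26, 22, 34, 6, 8]
Tree (level-order array): [12, 9, 17, 6, None, None, 21, None, 8, None, 27, None, None, 26, 34, 22]
BFS from the root, enqueuing left then right child of each popped node:
  queue [12] -> pop 12, enqueue [9, 17], visited so far: [12]
  queue [9, 17] -> pop 9, enqueue [6], visited so far: [12, 9]
  queue [17, 6] -> pop 17, enqueue [21], visited so far: [12, 9, 17]
  queue [6, 21] -> pop 6, enqueue [8], visited so far: [12, 9, 17, 6]
  queue [21, 8] -> pop 21, enqueue [27], visited so far: [12, 9, 17, 6, 21]
  queue [8, 27] -> pop 8, enqueue [none], visited so far: [12, 9, 17, 6, 21, 8]
  queue [27] -> pop 27, enqueue [26, 34], visited so far: [12, 9, 17, 6, 21, 8, 27]
  queue [26, 34] -> pop 26, enqueue [22], visited so far: [12, 9, 17, 6, 21, 8, 27, 26]
  queue [34, 22] -> pop 34, enqueue [none], visited so far: [12, 9, 17, 6, 21, 8, 27, 26, 34]
  queue [22] -> pop 22, enqueue [none], visited so far: [12, 9, 17, 6, 21, 8, 27, 26, 34, 22]
Result: [12, 9, 17, 6, 21, 8, 27, 26, 34, 22]


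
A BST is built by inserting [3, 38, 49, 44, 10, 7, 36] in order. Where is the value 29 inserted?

Starting tree (level order): [3, None, 38, 10, 49, 7, 36, 44]
Insertion path: 3 -> 38 -> 10 -> 36
Result: insert 29 as left child of 36
Final tree (level order): [3, None, 38, 10, 49, 7, 36, 44, None, None, None, 29]


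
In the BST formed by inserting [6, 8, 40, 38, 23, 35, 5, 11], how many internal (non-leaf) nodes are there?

Tree built from: [6, 8, 40, 38, 23, 35, 5, 11]
Tree (level-order array): [6, 5, 8, None, None, None, 40, 38, None, 23, None, 11, 35]
Rule: An internal node has at least one child.
Per-node child counts:
  node 6: 2 child(ren)
  node 5: 0 child(ren)
  node 8: 1 child(ren)
  node 40: 1 child(ren)
  node 38: 1 child(ren)
  node 23: 2 child(ren)
  node 11: 0 child(ren)
  node 35: 0 child(ren)
Matching nodes: [6, 8, 40, 38, 23]
Count of internal (non-leaf) nodes: 5


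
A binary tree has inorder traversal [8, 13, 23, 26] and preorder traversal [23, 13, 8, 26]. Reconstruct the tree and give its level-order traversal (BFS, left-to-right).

Inorder:  [8, 13, 23, 26]
Preorder: [23, 13, 8, 26]
Algorithm: preorder visits root first, so consume preorder in order;
for each root, split the current inorder slice at that value into
left-subtree inorder and right-subtree inorder, then recurse.
Recursive splits:
  root=23; inorder splits into left=[8, 13], right=[26]
  root=13; inorder splits into left=[8], right=[]
  root=8; inorder splits into left=[], right=[]
  root=26; inorder splits into left=[], right=[]
Reconstructed level-order: [23, 13, 26, 8]


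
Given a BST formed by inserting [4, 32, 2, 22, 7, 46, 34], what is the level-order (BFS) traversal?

Tree insertion order: [4, 32, 2, 22, 7, 46, 34]
Tree (level-order array): [4, 2, 32, None, None, 22, 46, 7, None, 34]
BFS from the root, enqueuing left then right child of each popped node:
  queue [4] -> pop 4, enqueue [2, 32], visited so far: [4]
  queue [2, 32] -> pop 2, enqueue [none], visited so far: [4, 2]
  queue [32] -> pop 32, enqueue [22, 46], visited so far: [4, 2, 32]
  queue [22, 46] -> pop 22, enqueue [7], visited so far: [4, 2, 32, 22]
  queue [46, 7] -> pop 46, enqueue [34], visited so far: [4, 2, 32, 22, 46]
  queue [7, 34] -> pop 7, enqueue [none], visited so far: [4, 2, 32, 22, 46, 7]
  queue [34] -> pop 34, enqueue [none], visited so far: [4, 2, 32, 22, 46, 7, 34]
Result: [4, 2, 32, 22, 46, 7, 34]


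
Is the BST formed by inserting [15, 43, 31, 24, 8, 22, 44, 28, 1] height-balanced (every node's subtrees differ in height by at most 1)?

Tree (level-order array): [15, 8, 43, 1, None, 31, 44, None, None, 24, None, None, None, 22, 28]
Definition: a tree is height-balanced if, at every node, |h(left) - h(right)| <= 1 (empty subtree has height -1).
Bottom-up per-node check:
  node 1: h_left=-1, h_right=-1, diff=0 [OK], height=0
  node 8: h_left=0, h_right=-1, diff=1 [OK], height=1
  node 22: h_left=-1, h_right=-1, diff=0 [OK], height=0
  node 28: h_left=-1, h_right=-1, diff=0 [OK], height=0
  node 24: h_left=0, h_right=0, diff=0 [OK], height=1
  node 31: h_left=1, h_right=-1, diff=2 [FAIL (|1--1|=2 > 1)], height=2
  node 44: h_left=-1, h_right=-1, diff=0 [OK], height=0
  node 43: h_left=2, h_right=0, diff=2 [FAIL (|2-0|=2 > 1)], height=3
  node 15: h_left=1, h_right=3, diff=2 [FAIL (|1-3|=2 > 1)], height=4
Node 31 violates the condition: |1 - -1| = 2 > 1.
Result: Not balanced


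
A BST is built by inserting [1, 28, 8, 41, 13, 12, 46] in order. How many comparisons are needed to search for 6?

Search path for 6: 1 -> 28 -> 8
Found: False
Comparisons: 3


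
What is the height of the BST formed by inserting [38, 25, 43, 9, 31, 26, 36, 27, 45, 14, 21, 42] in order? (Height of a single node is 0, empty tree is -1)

Insertion order: [38, 25, 43, 9, 31, 26, 36, 27, 45, 14, 21, 42]
Tree (level-order array): [38, 25, 43, 9, 31, 42, 45, None, 14, 26, 36, None, None, None, None, None, 21, None, 27]
Compute height bottom-up (empty subtree = -1):
  height(21) = 1 + max(-1, -1) = 0
  height(14) = 1 + max(-1, 0) = 1
  height(9) = 1 + max(-1, 1) = 2
  height(27) = 1 + max(-1, -1) = 0
  height(26) = 1 + max(-1, 0) = 1
  height(36) = 1 + max(-1, -1) = 0
  height(31) = 1 + max(1, 0) = 2
  height(25) = 1 + max(2, 2) = 3
  height(42) = 1 + max(-1, -1) = 0
  height(45) = 1 + max(-1, -1) = 0
  height(43) = 1 + max(0, 0) = 1
  height(38) = 1 + max(3, 1) = 4
Height = 4


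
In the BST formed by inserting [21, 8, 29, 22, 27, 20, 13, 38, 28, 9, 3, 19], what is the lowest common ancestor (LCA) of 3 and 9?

Tree insertion order: [21, 8, 29, 22, 27, 20, 13, 38, 28, 9, 3, 19]
Tree (level-order array): [21, 8, 29, 3, 20, 22, 38, None, None, 13, None, None, 27, None, None, 9, 19, None, 28]
In a BST, the LCA of p=3, q=9 is the first node v on the
root-to-leaf path with p <= v <= q (go left if both < v, right if both > v).
Walk from root:
  at 21: both 3 and 9 < 21, go left
  at 8: 3 <= 8 <= 9, this is the LCA
LCA = 8


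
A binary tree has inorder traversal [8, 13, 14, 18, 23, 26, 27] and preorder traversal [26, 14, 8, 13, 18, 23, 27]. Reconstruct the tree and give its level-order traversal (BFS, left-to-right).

Inorder:  [8, 13, 14, 18, 23, 26, 27]
Preorder: [26, 14, 8, 13, 18, 23, 27]
Algorithm: preorder visits root first, so consume preorder in order;
for each root, split the current inorder slice at that value into
left-subtree inorder and right-subtree inorder, then recurse.
Recursive splits:
  root=26; inorder splits into left=[8, 13, 14, 18, 23], right=[27]
  root=14; inorder splits into left=[8, 13], right=[18, 23]
  root=8; inorder splits into left=[], right=[13]
  root=13; inorder splits into left=[], right=[]
  root=18; inorder splits into left=[], right=[23]
  root=23; inorder splits into left=[], right=[]
  root=27; inorder splits into left=[], right=[]
Reconstructed level-order: [26, 14, 27, 8, 18, 13, 23]


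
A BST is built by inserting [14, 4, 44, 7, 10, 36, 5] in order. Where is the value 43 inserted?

Starting tree (level order): [14, 4, 44, None, 7, 36, None, 5, 10]
Insertion path: 14 -> 44 -> 36
Result: insert 43 as right child of 36
Final tree (level order): [14, 4, 44, None, 7, 36, None, 5, 10, None, 43]


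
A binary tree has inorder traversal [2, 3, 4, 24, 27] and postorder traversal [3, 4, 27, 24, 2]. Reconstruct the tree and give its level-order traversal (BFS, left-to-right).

Inorder:   [2, 3, 4, 24, 27]
Postorder: [3, 4, 27, 24, 2]
Algorithm: postorder visits root last, so walk postorder right-to-left;
each value is the root of the current inorder slice — split it at that
value, recurse on the right subtree first, then the left.
Recursive splits:
  root=2; inorder splits into left=[], right=[3, 4, 24, 27]
  root=24; inorder splits into left=[3, 4], right=[27]
  root=27; inorder splits into left=[], right=[]
  root=4; inorder splits into left=[3], right=[]
  root=3; inorder splits into left=[], right=[]
Reconstructed level-order: [2, 24, 4, 27, 3]


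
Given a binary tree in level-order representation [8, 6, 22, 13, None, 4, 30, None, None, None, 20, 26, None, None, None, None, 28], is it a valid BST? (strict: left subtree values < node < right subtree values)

Level-order array: [8, 6, 22, 13, None, 4, 30, None, None, None, 20, 26, None, None, None, None, 28]
Validate using subtree bounds (lo, hi): at each node, require lo < value < hi,
then recurse left with hi=value and right with lo=value.
Preorder trace (stopping at first violation):
  at node 8 with bounds (-inf, +inf): OK
  at node 6 with bounds (-inf, 8): OK
  at node 13 with bounds (-inf, 6): VIOLATION
Node 13 violates its bound: not (-inf < 13 < 6).
Result: Not a valid BST


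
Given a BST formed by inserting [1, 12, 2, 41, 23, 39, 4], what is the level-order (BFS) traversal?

Tree insertion order: [1, 12, 2, 41, 23, 39, 4]
Tree (level-order array): [1, None, 12, 2, 41, None, 4, 23, None, None, None, None, 39]
BFS from the root, enqueuing left then right child of each popped node:
  queue [1] -> pop 1, enqueue [12], visited so far: [1]
  queue [12] -> pop 12, enqueue [2, 41], visited so far: [1, 12]
  queue [2, 41] -> pop 2, enqueue [4], visited so far: [1, 12, 2]
  queue [41, 4] -> pop 41, enqueue [23], visited so far: [1, 12, 2, 41]
  queue [4, 23] -> pop 4, enqueue [none], visited so far: [1, 12, 2, 41, 4]
  queue [23] -> pop 23, enqueue [39], visited so far: [1, 12, 2, 41, 4, 23]
  queue [39] -> pop 39, enqueue [none], visited so far: [1, 12, 2, 41, 4, 23, 39]
Result: [1, 12, 2, 41, 4, 23, 39]


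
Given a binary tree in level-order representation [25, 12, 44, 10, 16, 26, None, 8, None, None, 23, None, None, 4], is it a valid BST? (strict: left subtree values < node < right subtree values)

Level-order array: [25, 12, 44, 10, 16, 26, None, 8, None, None, 23, None, None, 4]
Validate using subtree bounds (lo, hi): at each node, require lo < value < hi,
then recurse left with hi=value and right with lo=value.
Preorder trace (stopping at first violation):
  at node 25 with bounds (-inf, +inf): OK
  at node 12 with bounds (-inf, 25): OK
  at node 10 with bounds (-inf, 12): OK
  at node 8 with bounds (-inf, 10): OK
  at node 4 with bounds (-inf, 8): OK
  at node 16 with bounds (12, 25): OK
  at node 23 with bounds (16, 25): OK
  at node 44 with bounds (25, +inf): OK
  at node 26 with bounds (25, 44): OK
No violation found at any node.
Result: Valid BST


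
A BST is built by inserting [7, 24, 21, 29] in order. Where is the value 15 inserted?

Starting tree (level order): [7, None, 24, 21, 29]
Insertion path: 7 -> 24 -> 21
Result: insert 15 as left child of 21
Final tree (level order): [7, None, 24, 21, 29, 15]


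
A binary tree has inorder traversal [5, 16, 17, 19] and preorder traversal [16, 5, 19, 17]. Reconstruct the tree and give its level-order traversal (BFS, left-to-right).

Inorder:  [5, 16, 17, 19]
Preorder: [16, 5, 19, 17]
Algorithm: preorder visits root first, so consume preorder in order;
for each root, split the current inorder slice at that value into
left-subtree inorder and right-subtree inorder, then recurse.
Recursive splits:
  root=16; inorder splits into left=[5], right=[17, 19]
  root=5; inorder splits into left=[], right=[]
  root=19; inorder splits into left=[17], right=[]
  root=17; inorder splits into left=[], right=[]
Reconstructed level-order: [16, 5, 19, 17]


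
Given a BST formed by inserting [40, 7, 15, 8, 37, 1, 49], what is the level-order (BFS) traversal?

Tree insertion order: [40, 7, 15, 8, 37, 1, 49]
Tree (level-order array): [40, 7, 49, 1, 15, None, None, None, None, 8, 37]
BFS from the root, enqueuing left then right child of each popped node:
  queue [40] -> pop 40, enqueue [7, 49], visited so far: [40]
  queue [7, 49] -> pop 7, enqueue [1, 15], visited so far: [40, 7]
  queue [49, 1, 15] -> pop 49, enqueue [none], visited so far: [40, 7, 49]
  queue [1, 15] -> pop 1, enqueue [none], visited so far: [40, 7, 49, 1]
  queue [15] -> pop 15, enqueue [8, 37], visited so far: [40, 7, 49, 1, 15]
  queue [8, 37] -> pop 8, enqueue [none], visited so far: [40, 7, 49, 1, 15, 8]
  queue [37] -> pop 37, enqueue [none], visited so far: [40, 7, 49, 1, 15, 8, 37]
Result: [40, 7, 49, 1, 15, 8, 37]


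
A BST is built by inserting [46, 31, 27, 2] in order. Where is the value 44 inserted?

Starting tree (level order): [46, 31, None, 27, None, 2]
Insertion path: 46 -> 31
Result: insert 44 as right child of 31
Final tree (level order): [46, 31, None, 27, 44, 2]


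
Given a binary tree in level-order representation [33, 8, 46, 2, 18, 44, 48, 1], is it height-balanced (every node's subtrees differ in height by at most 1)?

Tree (level-order array): [33, 8, 46, 2, 18, 44, 48, 1]
Definition: a tree is height-balanced if, at every node, |h(left) - h(right)| <= 1 (empty subtree has height -1).
Bottom-up per-node check:
  node 1: h_left=-1, h_right=-1, diff=0 [OK], height=0
  node 2: h_left=0, h_right=-1, diff=1 [OK], height=1
  node 18: h_left=-1, h_right=-1, diff=0 [OK], height=0
  node 8: h_left=1, h_right=0, diff=1 [OK], height=2
  node 44: h_left=-1, h_right=-1, diff=0 [OK], height=0
  node 48: h_left=-1, h_right=-1, diff=0 [OK], height=0
  node 46: h_left=0, h_right=0, diff=0 [OK], height=1
  node 33: h_left=2, h_right=1, diff=1 [OK], height=3
All nodes satisfy the balance condition.
Result: Balanced


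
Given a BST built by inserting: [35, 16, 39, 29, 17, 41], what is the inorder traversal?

Tree insertion order: [35, 16, 39, 29, 17, 41]
Tree (level-order array): [35, 16, 39, None, 29, None, 41, 17]
Inorder traversal: [16, 17, 29, 35, 39, 41]


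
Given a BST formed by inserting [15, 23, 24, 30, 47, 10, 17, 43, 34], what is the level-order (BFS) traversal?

Tree insertion order: [15, 23, 24, 30, 47, 10, 17, 43, 34]
Tree (level-order array): [15, 10, 23, None, None, 17, 24, None, None, None, 30, None, 47, 43, None, 34]
BFS from the root, enqueuing left then right child of each popped node:
  queue [15] -> pop 15, enqueue [10, 23], visited so far: [15]
  queue [10, 23] -> pop 10, enqueue [none], visited so far: [15, 10]
  queue [23] -> pop 23, enqueue [17, 24], visited so far: [15, 10, 23]
  queue [17, 24] -> pop 17, enqueue [none], visited so far: [15, 10, 23, 17]
  queue [24] -> pop 24, enqueue [30], visited so far: [15, 10, 23, 17, 24]
  queue [30] -> pop 30, enqueue [47], visited so far: [15, 10, 23, 17, 24, 30]
  queue [47] -> pop 47, enqueue [43], visited so far: [15, 10, 23, 17, 24, 30, 47]
  queue [43] -> pop 43, enqueue [34], visited so far: [15, 10, 23, 17, 24, 30, 47, 43]
  queue [34] -> pop 34, enqueue [none], visited so far: [15, 10, 23, 17, 24, 30, 47, 43, 34]
Result: [15, 10, 23, 17, 24, 30, 47, 43, 34]


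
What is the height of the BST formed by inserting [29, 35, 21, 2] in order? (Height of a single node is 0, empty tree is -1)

Insertion order: [29, 35, 21, 2]
Tree (level-order array): [29, 21, 35, 2]
Compute height bottom-up (empty subtree = -1):
  height(2) = 1 + max(-1, -1) = 0
  height(21) = 1 + max(0, -1) = 1
  height(35) = 1 + max(-1, -1) = 0
  height(29) = 1 + max(1, 0) = 2
Height = 2


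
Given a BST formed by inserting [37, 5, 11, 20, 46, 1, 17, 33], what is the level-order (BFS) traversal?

Tree insertion order: [37, 5, 11, 20, 46, 1, 17, 33]
Tree (level-order array): [37, 5, 46, 1, 11, None, None, None, None, None, 20, 17, 33]
BFS from the root, enqueuing left then right child of each popped node:
  queue [37] -> pop 37, enqueue [5, 46], visited so far: [37]
  queue [5, 46] -> pop 5, enqueue [1, 11], visited so far: [37, 5]
  queue [46, 1, 11] -> pop 46, enqueue [none], visited so far: [37, 5, 46]
  queue [1, 11] -> pop 1, enqueue [none], visited so far: [37, 5, 46, 1]
  queue [11] -> pop 11, enqueue [20], visited so far: [37, 5, 46, 1, 11]
  queue [20] -> pop 20, enqueue [17, 33], visited so far: [37, 5, 46, 1, 11, 20]
  queue [17, 33] -> pop 17, enqueue [none], visited so far: [37, 5, 46, 1, 11, 20, 17]
  queue [33] -> pop 33, enqueue [none], visited so far: [37, 5, 46, 1, 11, 20, 17, 33]
Result: [37, 5, 46, 1, 11, 20, 17, 33]


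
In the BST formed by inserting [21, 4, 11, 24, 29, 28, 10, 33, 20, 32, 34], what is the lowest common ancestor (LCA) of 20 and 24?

Tree insertion order: [21, 4, 11, 24, 29, 28, 10, 33, 20, 32, 34]
Tree (level-order array): [21, 4, 24, None, 11, None, 29, 10, 20, 28, 33, None, None, None, None, None, None, 32, 34]
In a BST, the LCA of p=20, q=24 is the first node v on the
root-to-leaf path with p <= v <= q (go left if both < v, right if both > v).
Walk from root:
  at 21: 20 <= 21 <= 24, this is the LCA
LCA = 21


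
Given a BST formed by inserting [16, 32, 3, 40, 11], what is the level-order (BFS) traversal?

Tree insertion order: [16, 32, 3, 40, 11]
Tree (level-order array): [16, 3, 32, None, 11, None, 40]
BFS from the root, enqueuing left then right child of each popped node:
  queue [16] -> pop 16, enqueue [3, 32], visited so far: [16]
  queue [3, 32] -> pop 3, enqueue [11], visited so far: [16, 3]
  queue [32, 11] -> pop 32, enqueue [40], visited so far: [16, 3, 32]
  queue [11, 40] -> pop 11, enqueue [none], visited so far: [16, 3, 32, 11]
  queue [40] -> pop 40, enqueue [none], visited so far: [16, 3, 32, 11, 40]
Result: [16, 3, 32, 11, 40]


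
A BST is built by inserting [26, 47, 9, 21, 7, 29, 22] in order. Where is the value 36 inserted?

Starting tree (level order): [26, 9, 47, 7, 21, 29, None, None, None, None, 22]
Insertion path: 26 -> 47 -> 29
Result: insert 36 as right child of 29
Final tree (level order): [26, 9, 47, 7, 21, 29, None, None, None, None, 22, None, 36]


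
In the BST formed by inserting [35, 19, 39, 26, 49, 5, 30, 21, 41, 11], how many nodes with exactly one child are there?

Tree built from: [35, 19, 39, 26, 49, 5, 30, 21, 41, 11]
Tree (level-order array): [35, 19, 39, 5, 26, None, 49, None, 11, 21, 30, 41]
Rule: These are nodes with exactly 1 non-null child.
Per-node child counts:
  node 35: 2 child(ren)
  node 19: 2 child(ren)
  node 5: 1 child(ren)
  node 11: 0 child(ren)
  node 26: 2 child(ren)
  node 21: 0 child(ren)
  node 30: 0 child(ren)
  node 39: 1 child(ren)
  node 49: 1 child(ren)
  node 41: 0 child(ren)
Matching nodes: [5, 39, 49]
Count of nodes with exactly one child: 3


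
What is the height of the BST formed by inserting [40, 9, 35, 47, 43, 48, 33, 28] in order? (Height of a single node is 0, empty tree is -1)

Insertion order: [40, 9, 35, 47, 43, 48, 33, 28]
Tree (level-order array): [40, 9, 47, None, 35, 43, 48, 33, None, None, None, None, None, 28]
Compute height bottom-up (empty subtree = -1):
  height(28) = 1 + max(-1, -1) = 0
  height(33) = 1 + max(0, -1) = 1
  height(35) = 1 + max(1, -1) = 2
  height(9) = 1 + max(-1, 2) = 3
  height(43) = 1 + max(-1, -1) = 0
  height(48) = 1 + max(-1, -1) = 0
  height(47) = 1 + max(0, 0) = 1
  height(40) = 1 + max(3, 1) = 4
Height = 4


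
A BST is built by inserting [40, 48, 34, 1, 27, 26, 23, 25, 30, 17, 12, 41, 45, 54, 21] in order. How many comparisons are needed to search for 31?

Search path for 31: 40 -> 34 -> 1 -> 27 -> 30
Found: False
Comparisons: 5


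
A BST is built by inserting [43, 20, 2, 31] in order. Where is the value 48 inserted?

Starting tree (level order): [43, 20, None, 2, 31]
Insertion path: 43
Result: insert 48 as right child of 43
Final tree (level order): [43, 20, 48, 2, 31]


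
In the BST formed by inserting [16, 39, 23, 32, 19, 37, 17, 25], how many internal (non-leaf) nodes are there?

Tree built from: [16, 39, 23, 32, 19, 37, 17, 25]
Tree (level-order array): [16, None, 39, 23, None, 19, 32, 17, None, 25, 37]
Rule: An internal node has at least one child.
Per-node child counts:
  node 16: 1 child(ren)
  node 39: 1 child(ren)
  node 23: 2 child(ren)
  node 19: 1 child(ren)
  node 17: 0 child(ren)
  node 32: 2 child(ren)
  node 25: 0 child(ren)
  node 37: 0 child(ren)
Matching nodes: [16, 39, 23, 19, 32]
Count of internal (non-leaf) nodes: 5


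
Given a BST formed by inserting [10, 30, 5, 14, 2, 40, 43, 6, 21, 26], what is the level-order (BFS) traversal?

Tree insertion order: [10, 30, 5, 14, 2, 40, 43, 6, 21, 26]
Tree (level-order array): [10, 5, 30, 2, 6, 14, 40, None, None, None, None, None, 21, None, 43, None, 26]
BFS from the root, enqueuing left then right child of each popped node:
  queue [10] -> pop 10, enqueue [5, 30], visited so far: [10]
  queue [5, 30] -> pop 5, enqueue [2, 6], visited so far: [10, 5]
  queue [30, 2, 6] -> pop 30, enqueue [14, 40], visited so far: [10, 5, 30]
  queue [2, 6, 14, 40] -> pop 2, enqueue [none], visited so far: [10, 5, 30, 2]
  queue [6, 14, 40] -> pop 6, enqueue [none], visited so far: [10, 5, 30, 2, 6]
  queue [14, 40] -> pop 14, enqueue [21], visited so far: [10, 5, 30, 2, 6, 14]
  queue [40, 21] -> pop 40, enqueue [43], visited so far: [10, 5, 30, 2, 6, 14, 40]
  queue [21, 43] -> pop 21, enqueue [26], visited so far: [10, 5, 30, 2, 6, 14, 40, 21]
  queue [43, 26] -> pop 43, enqueue [none], visited so far: [10, 5, 30, 2, 6, 14, 40, 21, 43]
  queue [26] -> pop 26, enqueue [none], visited so far: [10, 5, 30, 2, 6, 14, 40, 21, 43, 26]
Result: [10, 5, 30, 2, 6, 14, 40, 21, 43, 26]


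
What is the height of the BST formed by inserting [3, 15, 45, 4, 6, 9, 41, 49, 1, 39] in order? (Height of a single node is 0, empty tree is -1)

Insertion order: [3, 15, 45, 4, 6, 9, 41, 49, 1, 39]
Tree (level-order array): [3, 1, 15, None, None, 4, 45, None, 6, 41, 49, None, 9, 39]
Compute height bottom-up (empty subtree = -1):
  height(1) = 1 + max(-1, -1) = 0
  height(9) = 1 + max(-1, -1) = 0
  height(6) = 1 + max(-1, 0) = 1
  height(4) = 1 + max(-1, 1) = 2
  height(39) = 1 + max(-1, -1) = 0
  height(41) = 1 + max(0, -1) = 1
  height(49) = 1 + max(-1, -1) = 0
  height(45) = 1 + max(1, 0) = 2
  height(15) = 1 + max(2, 2) = 3
  height(3) = 1 + max(0, 3) = 4
Height = 4


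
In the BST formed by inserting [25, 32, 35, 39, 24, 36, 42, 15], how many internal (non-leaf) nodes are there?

Tree built from: [25, 32, 35, 39, 24, 36, 42, 15]
Tree (level-order array): [25, 24, 32, 15, None, None, 35, None, None, None, 39, 36, 42]
Rule: An internal node has at least one child.
Per-node child counts:
  node 25: 2 child(ren)
  node 24: 1 child(ren)
  node 15: 0 child(ren)
  node 32: 1 child(ren)
  node 35: 1 child(ren)
  node 39: 2 child(ren)
  node 36: 0 child(ren)
  node 42: 0 child(ren)
Matching nodes: [25, 24, 32, 35, 39]
Count of internal (non-leaf) nodes: 5


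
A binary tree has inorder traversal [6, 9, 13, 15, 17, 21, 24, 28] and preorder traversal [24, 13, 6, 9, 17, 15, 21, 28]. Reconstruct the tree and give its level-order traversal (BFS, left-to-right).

Inorder:  [6, 9, 13, 15, 17, 21, 24, 28]
Preorder: [24, 13, 6, 9, 17, 15, 21, 28]
Algorithm: preorder visits root first, so consume preorder in order;
for each root, split the current inorder slice at that value into
left-subtree inorder and right-subtree inorder, then recurse.
Recursive splits:
  root=24; inorder splits into left=[6, 9, 13, 15, 17, 21], right=[28]
  root=13; inorder splits into left=[6, 9], right=[15, 17, 21]
  root=6; inorder splits into left=[], right=[9]
  root=9; inorder splits into left=[], right=[]
  root=17; inorder splits into left=[15], right=[21]
  root=15; inorder splits into left=[], right=[]
  root=21; inorder splits into left=[], right=[]
  root=28; inorder splits into left=[], right=[]
Reconstructed level-order: [24, 13, 28, 6, 17, 9, 15, 21]


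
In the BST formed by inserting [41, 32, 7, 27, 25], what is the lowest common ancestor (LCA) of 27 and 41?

Tree insertion order: [41, 32, 7, 27, 25]
Tree (level-order array): [41, 32, None, 7, None, None, 27, 25]
In a BST, the LCA of p=27, q=41 is the first node v on the
root-to-leaf path with p <= v <= q (go left if both < v, right if both > v).
Walk from root:
  at 41: 27 <= 41 <= 41, this is the LCA
LCA = 41


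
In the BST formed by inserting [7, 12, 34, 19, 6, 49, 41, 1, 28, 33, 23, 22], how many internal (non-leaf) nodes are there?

Tree built from: [7, 12, 34, 19, 6, 49, 41, 1, 28, 33, 23, 22]
Tree (level-order array): [7, 6, 12, 1, None, None, 34, None, None, 19, 49, None, 28, 41, None, 23, 33, None, None, 22]
Rule: An internal node has at least one child.
Per-node child counts:
  node 7: 2 child(ren)
  node 6: 1 child(ren)
  node 1: 0 child(ren)
  node 12: 1 child(ren)
  node 34: 2 child(ren)
  node 19: 1 child(ren)
  node 28: 2 child(ren)
  node 23: 1 child(ren)
  node 22: 0 child(ren)
  node 33: 0 child(ren)
  node 49: 1 child(ren)
  node 41: 0 child(ren)
Matching nodes: [7, 6, 12, 34, 19, 28, 23, 49]
Count of internal (non-leaf) nodes: 8
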